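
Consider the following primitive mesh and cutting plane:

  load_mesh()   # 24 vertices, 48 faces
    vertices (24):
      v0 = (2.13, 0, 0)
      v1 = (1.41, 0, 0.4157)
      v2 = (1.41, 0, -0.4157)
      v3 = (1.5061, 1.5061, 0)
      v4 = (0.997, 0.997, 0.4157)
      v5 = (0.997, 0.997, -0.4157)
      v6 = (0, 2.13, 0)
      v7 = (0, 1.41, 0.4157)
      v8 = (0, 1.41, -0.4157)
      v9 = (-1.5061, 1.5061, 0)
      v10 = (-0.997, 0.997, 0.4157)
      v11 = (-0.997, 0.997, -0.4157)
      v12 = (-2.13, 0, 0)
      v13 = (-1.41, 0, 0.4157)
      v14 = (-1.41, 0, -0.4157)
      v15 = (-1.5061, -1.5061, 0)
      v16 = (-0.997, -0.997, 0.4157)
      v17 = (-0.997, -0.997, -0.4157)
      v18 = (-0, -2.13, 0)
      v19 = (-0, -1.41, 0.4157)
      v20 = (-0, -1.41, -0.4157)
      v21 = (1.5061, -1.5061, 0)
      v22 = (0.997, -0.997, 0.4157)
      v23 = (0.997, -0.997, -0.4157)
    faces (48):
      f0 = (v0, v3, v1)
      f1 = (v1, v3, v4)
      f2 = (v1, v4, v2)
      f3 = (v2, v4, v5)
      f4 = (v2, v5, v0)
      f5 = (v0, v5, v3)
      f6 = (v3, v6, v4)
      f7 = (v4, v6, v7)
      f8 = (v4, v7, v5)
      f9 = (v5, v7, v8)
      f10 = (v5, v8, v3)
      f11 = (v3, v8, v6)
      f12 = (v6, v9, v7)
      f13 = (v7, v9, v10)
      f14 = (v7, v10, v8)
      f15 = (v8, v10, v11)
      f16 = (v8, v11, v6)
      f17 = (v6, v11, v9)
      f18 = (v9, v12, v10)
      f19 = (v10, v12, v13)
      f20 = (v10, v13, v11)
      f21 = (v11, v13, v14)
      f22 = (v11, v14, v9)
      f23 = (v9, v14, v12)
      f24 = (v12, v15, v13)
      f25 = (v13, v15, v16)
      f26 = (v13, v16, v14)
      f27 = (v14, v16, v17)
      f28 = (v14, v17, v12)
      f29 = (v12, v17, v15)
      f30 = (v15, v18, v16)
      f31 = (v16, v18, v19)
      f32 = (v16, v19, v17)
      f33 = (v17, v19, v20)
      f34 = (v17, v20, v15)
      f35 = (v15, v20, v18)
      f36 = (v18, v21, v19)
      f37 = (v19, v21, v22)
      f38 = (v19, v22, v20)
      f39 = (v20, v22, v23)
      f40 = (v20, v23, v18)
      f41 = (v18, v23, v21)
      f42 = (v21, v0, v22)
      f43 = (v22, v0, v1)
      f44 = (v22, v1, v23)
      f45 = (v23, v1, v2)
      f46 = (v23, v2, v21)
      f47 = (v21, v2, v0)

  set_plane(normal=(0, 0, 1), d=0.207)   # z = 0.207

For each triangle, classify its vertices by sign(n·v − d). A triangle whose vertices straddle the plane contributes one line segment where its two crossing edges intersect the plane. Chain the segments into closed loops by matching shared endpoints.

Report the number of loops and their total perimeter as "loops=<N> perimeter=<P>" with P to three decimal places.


Straddling triangles (32 of 48):
  (v0,v3,v1) [--+] → (1.45825, 0.75613, 0.207)–(1.77147, 0, 0.207)  len=0.8184
  (v1,v3,v4) [+-+] → (1.45825, 0.75613, 0.207)–(1.25259, 1.25259, 0.207)  len=0.5374
  (v1,v4,v2) [++-] → (1.10067, 0.746731, 0.207)–(1.41, 0, 0.207)  len=0.8083
  (v2,v4,v5) [-+-] → (1.10067, 0.746731, 0.207)–(0.997, 0.997, 0.207)  len=0.2709
  (v3,v6,v4) [--+] → (0.496461, 1.56582, 0.207)–(1.25259, 1.25259, 0.207)  len=0.8184
  (v4,v6,v7) [+-+] → (0.496461, 1.56582, 0.207)–(0, 1.77147, 0.207)  len=0.5374
  (v4,v7,v5) [++-] → (0.250269, 1.30633, 0.207)–(0.997, 0.997, 0.207)  len=0.8083
  (v5,v7,v8) [-+-] → (0.250269, 1.30633, 0.207)–(0, 1.41, 0.207)  len=0.2709
  (v6,v9,v7) [--+] → (-0.75613, 1.45825, 0.207)–(0, 1.77147, 0.207)  len=0.8184
  (v7,v9,v10) [+-+] → (-0.75613, 1.45825, 0.207)–(-1.25259, 1.25259, 0.207)  len=0.5374
  (v7,v10,v8) [++-] → (-0.746731, 1.10067, 0.207)–(0, 1.41, 0.207)  len=0.8083
  (v8,v10,v11) [-+-] → (-0.746731, 1.10067, 0.207)–(-0.997, 0.997, 0.207)  len=0.2709
  (v9,v12,v10) [--+] → (-1.56582, 0.496461, 0.207)–(-1.25259, 1.25259, 0.207)  len=0.8184
  (v10,v12,v13) [+-+] → (-1.56582, 0.496461, 0.207)–(-1.77147, 0, 0.207)  len=0.5374
  (v10,v13,v11) [++-] → (-1.30633, 0.250269, 0.207)–(-0.997, 0.997, 0.207)  len=0.8083
  (v11,v13,v14) [-+-] → (-1.30633, 0.250269, 0.207)–(-1.41, 0, 0.207)  len=0.2709
  (v12,v15,v13) [--+] → (-1.45825, -0.75613, 0.207)–(-1.77147, 0, 0.207)  len=0.8184
  (v13,v15,v16) [+-+] → (-1.45825, -0.75613, 0.207)–(-1.25259, -1.25259, 0.207)  len=0.5374
  (v13,v16,v14) [++-] → (-1.10067, -0.746731, 0.207)–(-1.41, 0, 0.207)  len=0.8083
  (v14,v16,v17) [-+-] → (-1.10067, -0.746731, 0.207)–(-0.997, -0.997, 0.207)  len=0.2709
  (v15,v18,v16) [--+] → (-0.496461, -1.56582, 0.207)–(-1.25259, -1.25259, 0.207)  len=0.8184
  (v16,v18,v19) [+-+] → (-0.496461, -1.56582, 0.207)–(0, -1.77147, 0.207)  len=0.5374
  (v16,v19,v17) [++-] → (-0.250269, -1.30633, 0.207)–(-0.997, -0.997, 0.207)  len=0.8083
  (v17,v19,v20) [-+-] → (-0.250269, -1.30633, 0.207)–(0, -1.41, 0.207)  len=0.2709
  (v18,v21,v19) [--+] → (0.75613, -1.45825, 0.207)–(0, -1.77147, 0.207)  len=0.8184
  (v19,v21,v22) [+-+] → (0.75613, -1.45825, 0.207)–(1.25259, -1.25259, 0.207)  len=0.5374
  (v19,v22,v20) [++-] → (0.746731, -1.10067, 0.207)–(0, -1.41, 0.207)  len=0.8083
  (v20,v22,v23) [-+-] → (0.746731, -1.10067, 0.207)–(0.997, -0.997, 0.207)  len=0.2709
  (v21,v0,v22) [--+] → (1.56582, -0.496461, 0.207)–(1.25259, -1.25259, 0.207)  len=0.8184
  (v22,v0,v1) [+-+] → (1.56582, -0.496461, 0.207)–(1.77147, 0, 0.207)  len=0.5374
  (v22,v1,v23) [++-] → (1.30633, -0.250269, 0.207)–(0.997, -0.997, 0.207)  len=0.8083
  (v23,v1,v2) [-+-] → (1.30633, -0.250269, 0.207)–(1.41, 0, 0.207)  len=0.2709

Chained into 2 loop(s):
  loop 1: 16 segments, perimeter = 10.8465
  loop 2: 16 segments, perimeter = 8.6332
Total perimeter = 19.480

loops=2 perimeter=19.480


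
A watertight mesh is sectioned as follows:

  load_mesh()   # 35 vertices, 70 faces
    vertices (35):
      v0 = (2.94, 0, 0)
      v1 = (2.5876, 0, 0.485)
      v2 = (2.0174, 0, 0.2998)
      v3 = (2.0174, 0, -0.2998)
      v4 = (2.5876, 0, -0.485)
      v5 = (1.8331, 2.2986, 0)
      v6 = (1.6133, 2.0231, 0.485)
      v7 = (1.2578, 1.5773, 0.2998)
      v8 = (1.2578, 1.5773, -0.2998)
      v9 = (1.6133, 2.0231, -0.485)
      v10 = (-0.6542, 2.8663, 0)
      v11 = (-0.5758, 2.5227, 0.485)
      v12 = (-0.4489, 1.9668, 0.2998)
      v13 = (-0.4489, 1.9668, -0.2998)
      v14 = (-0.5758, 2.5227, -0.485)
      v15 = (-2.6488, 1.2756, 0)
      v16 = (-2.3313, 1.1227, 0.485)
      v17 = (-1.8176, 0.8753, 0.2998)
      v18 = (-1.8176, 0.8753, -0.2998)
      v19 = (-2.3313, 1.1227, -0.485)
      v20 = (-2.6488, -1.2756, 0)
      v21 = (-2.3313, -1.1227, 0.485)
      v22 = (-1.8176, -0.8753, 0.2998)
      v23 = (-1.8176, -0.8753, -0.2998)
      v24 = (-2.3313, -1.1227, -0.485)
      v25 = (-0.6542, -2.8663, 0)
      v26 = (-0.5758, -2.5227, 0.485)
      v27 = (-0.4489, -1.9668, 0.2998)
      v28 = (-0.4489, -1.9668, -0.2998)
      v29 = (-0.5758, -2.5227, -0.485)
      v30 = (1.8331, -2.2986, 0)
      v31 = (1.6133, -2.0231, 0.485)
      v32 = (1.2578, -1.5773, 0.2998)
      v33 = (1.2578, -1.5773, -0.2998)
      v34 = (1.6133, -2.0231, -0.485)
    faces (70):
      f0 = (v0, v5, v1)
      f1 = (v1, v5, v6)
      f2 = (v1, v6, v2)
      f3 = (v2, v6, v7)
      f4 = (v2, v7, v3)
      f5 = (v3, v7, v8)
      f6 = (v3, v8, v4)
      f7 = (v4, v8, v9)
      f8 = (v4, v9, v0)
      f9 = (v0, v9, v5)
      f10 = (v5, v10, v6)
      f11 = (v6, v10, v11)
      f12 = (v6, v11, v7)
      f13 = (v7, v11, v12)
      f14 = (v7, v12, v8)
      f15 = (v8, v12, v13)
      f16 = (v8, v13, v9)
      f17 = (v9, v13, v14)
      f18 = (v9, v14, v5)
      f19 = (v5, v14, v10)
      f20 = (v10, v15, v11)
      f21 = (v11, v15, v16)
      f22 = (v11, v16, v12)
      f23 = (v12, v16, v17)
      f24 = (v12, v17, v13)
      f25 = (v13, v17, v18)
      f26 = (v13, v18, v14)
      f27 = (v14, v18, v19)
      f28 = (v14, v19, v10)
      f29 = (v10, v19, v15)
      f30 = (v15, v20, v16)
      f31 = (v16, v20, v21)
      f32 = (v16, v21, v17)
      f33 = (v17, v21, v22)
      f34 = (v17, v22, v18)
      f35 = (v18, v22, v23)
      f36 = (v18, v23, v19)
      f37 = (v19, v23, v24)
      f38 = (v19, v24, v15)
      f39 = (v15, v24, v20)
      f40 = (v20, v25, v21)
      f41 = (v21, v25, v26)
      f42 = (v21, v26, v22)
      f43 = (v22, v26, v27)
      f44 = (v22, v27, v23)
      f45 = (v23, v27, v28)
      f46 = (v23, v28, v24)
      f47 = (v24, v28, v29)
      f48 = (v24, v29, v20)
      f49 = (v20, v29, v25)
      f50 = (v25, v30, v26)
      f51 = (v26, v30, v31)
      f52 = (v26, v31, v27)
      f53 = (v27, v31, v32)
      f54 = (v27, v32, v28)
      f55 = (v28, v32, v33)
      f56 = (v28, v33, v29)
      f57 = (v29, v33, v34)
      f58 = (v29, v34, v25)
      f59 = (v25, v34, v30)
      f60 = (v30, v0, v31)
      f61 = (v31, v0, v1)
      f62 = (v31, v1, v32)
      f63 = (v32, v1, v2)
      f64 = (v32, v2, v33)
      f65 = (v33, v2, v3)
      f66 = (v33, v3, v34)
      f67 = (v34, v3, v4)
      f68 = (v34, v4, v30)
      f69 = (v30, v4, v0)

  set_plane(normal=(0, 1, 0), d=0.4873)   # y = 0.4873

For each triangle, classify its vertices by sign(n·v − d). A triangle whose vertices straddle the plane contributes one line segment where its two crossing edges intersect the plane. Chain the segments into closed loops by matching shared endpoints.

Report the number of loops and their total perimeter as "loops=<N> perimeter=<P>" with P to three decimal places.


Straddling triangles (20 of 70):
  (v0,v5,v1) [-+-] → (2.70534, 0.4873, 0)–(2.42765, 0.4873, 0.382181)  len=0.4724
  (v1,v5,v6) [-++] → (2.42765, 0.4873, 0.382181)–(2.35292, 0.4873, 0.485)  len=0.1271
  (v1,v6,v2) [-+-] → (2.35292, 0.4873, 0.485)–(1.92007, 0.4873, 0.344409)  len=0.4551
  (v2,v6,v7) [-++] → (1.92007, 0.4873, 0.344409)–(1.78272, 0.4873, 0.2998)  len=0.1444
  (v2,v7,v3) [-+-] → (1.78272, 0.4873, 0.2998)–(1.78272, 0.4873, -0.114556)  len=0.4144
  (v3,v7,v8) [-++] → (1.78272, 0.4873, -0.114556)–(1.78272, 0.4873, -0.2998)  len=0.1852
  (v3,v8,v4) [-+-] → (1.78272, 0.4873, -0.2998)–(2.17676, 0.4873, -0.427783)  len=0.4143
  (v4,v8,v9) [-++] → (2.17676, 0.4873, -0.427783)–(2.35292, 0.4873, -0.485)  len=0.1852
  (v4,v9,v0) [-+-] → (2.35292, 0.4873, -0.485)–(2.62044, 0.4873, -0.116821)  len=0.4551
  (v0,v9,v5) [-++] → (2.62044, 0.4873, -0.116821)–(2.70534, 0.4873, 0)  len=0.1444
  (v15,v20,v16) [+-+] → (-2.6488, 0.4873, 0)–(-2.41542, 0.4873, 0.356505)  len=0.4261
  (v16,v20,v21) [+--] → (-2.41542, 0.4873, 0.356505)–(-2.3313, 0.4873, 0.485)  len=0.1536
  (v16,v21,v17) [+-+] → (-2.3313, 0.4873, 0.485)–(-1.91736, 0.4873, 0.335765)  len=0.4400
  (v17,v21,v22) [+--] → (-1.91736, 0.4873, 0.335765)–(-1.8176, 0.4873, 0.2998)  len=0.1060
  (v17,v22,v18) [+-+] → (-1.8176, 0.4873, 0.2998)–(-1.8176, 0.4873, -0.166906)  len=0.4667
  (v18,v22,v23) [+--] → (-1.8176, 0.4873, -0.166906)–(-1.8176, 0.4873, -0.2998)  len=0.1329
  (v18,v23,v19) [+-+] → (-1.8176, 0.4873, -0.2998)–(-2.16793, 0.4873, -0.426103)  len=0.3724
  (v19,v23,v24) [+--] → (-2.16793, 0.4873, -0.426103)–(-2.3313, 0.4873, -0.485)  len=0.1737
  (v19,v24,v15) [+-+] → (-2.3313, 0.4873, -0.485)–(-2.54444, 0.4873, -0.159415)  len=0.3891
  (v15,v24,v20) [+--] → (-2.54444, 0.4873, -0.159415)–(-2.6488, 0.4873, 0)  len=0.1905

Chained into 2 loop(s):
  loop 1: 10 segments, perimeter = 2.9977
  loop 2: 10 segments, perimeter = 2.8511
Total perimeter = 5.849

loops=2 perimeter=5.849


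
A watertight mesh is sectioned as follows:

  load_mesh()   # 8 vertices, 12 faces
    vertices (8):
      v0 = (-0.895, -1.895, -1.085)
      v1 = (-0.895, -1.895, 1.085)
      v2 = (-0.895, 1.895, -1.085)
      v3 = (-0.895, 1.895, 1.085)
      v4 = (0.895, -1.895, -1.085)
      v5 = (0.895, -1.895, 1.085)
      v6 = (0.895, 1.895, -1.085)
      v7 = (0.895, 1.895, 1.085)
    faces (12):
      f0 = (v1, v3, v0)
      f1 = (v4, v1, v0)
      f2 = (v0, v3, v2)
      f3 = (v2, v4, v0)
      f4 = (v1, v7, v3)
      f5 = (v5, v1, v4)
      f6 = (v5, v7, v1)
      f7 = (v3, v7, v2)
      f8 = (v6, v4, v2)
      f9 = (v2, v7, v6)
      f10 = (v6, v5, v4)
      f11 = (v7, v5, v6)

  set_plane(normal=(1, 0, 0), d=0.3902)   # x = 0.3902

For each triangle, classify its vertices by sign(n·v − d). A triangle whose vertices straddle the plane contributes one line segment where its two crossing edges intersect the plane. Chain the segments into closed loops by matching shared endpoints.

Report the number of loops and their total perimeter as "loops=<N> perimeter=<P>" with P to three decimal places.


loops=1 perimeter=11.920

Straddling triangles (8 of 12):
  (v4,v1,v0) [+--] → (0.3902, -1.895, -0.473036)–(0.3902, -1.895, -1.085)  len=0.6120
  (v2,v4,v0) [-+-] → (0.3902, -0.826178, -1.085)–(0.3902, -1.895, -1.085)  len=1.0688
  (v1,v7,v3) [-+-] → (0.3902, 0.826178, 1.085)–(0.3902, 1.895, 1.085)  len=1.0688
  (v5,v1,v4) [+-+] → (0.3902, -1.895, 1.085)–(0.3902, -1.895, -0.473036)  len=1.5580
  (v5,v7,v1) [++-] → (0.3902, 0.826178, 1.085)–(0.3902, -1.895, 1.085)  len=2.7212
  (v3,v7,v2) [-+-] → (0.3902, 1.895, 1.085)–(0.3902, 1.895, 0.473036)  len=0.6120
  (v6,v4,v2) [++-] → (0.3902, -0.826178, -1.085)–(0.3902, 1.895, -1.085)  len=2.7212
  (v2,v7,v6) [-++] → (0.3902, 1.895, 0.473036)–(0.3902, 1.895, -1.085)  len=1.5580

Chained into 1 loop(s):
  loop 1: 8 segments, perimeter = 11.9200
Total perimeter = 11.920


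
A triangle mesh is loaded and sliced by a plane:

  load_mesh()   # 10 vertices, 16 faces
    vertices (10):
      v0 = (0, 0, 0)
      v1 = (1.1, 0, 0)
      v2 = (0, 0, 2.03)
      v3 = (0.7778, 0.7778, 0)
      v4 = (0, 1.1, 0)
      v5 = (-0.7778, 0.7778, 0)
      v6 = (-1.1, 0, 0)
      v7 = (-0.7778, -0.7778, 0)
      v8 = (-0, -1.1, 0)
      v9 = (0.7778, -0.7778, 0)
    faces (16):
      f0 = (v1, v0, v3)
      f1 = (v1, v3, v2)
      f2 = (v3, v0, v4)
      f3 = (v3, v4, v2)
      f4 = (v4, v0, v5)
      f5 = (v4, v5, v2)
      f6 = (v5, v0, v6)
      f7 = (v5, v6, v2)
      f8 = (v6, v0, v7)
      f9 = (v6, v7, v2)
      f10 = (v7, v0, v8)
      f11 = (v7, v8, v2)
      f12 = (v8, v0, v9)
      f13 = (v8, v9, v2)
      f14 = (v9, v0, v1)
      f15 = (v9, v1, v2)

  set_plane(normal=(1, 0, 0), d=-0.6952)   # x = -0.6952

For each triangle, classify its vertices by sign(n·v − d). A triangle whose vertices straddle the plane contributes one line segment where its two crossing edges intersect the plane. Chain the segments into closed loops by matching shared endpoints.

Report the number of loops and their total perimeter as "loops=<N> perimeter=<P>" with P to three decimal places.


loops=1 perimeter=3.865

Straddling triangles (8 of 16):
  (v4,v0,v5) [++-] → (-0.6952, 0.6952, 0)–(-0.6952, 0.812017, 0)  len=0.1168
  (v4,v5,v2) [+-+] → (-0.6952, 0.812017, 0)–(-0.6952, 0.6952, 0.21558)  len=0.2452
  (v5,v0,v6) [-+-] → (-0.6952, 0.6952, 0)–(-0.6952, 0, 0)  len=0.6952
  (v5,v6,v2) [--+] → (-0.6952, 0, 0.74704)–(-0.6952, 0.6952, 0.21558)  len=0.8751
  (v6,v0,v7) [-+-] → (-0.6952, 0, 0)–(-0.6952, -0.6952, 0)  len=0.6952
  (v6,v7,v2) [--+] → (-0.6952, -0.6952, 0.21558)–(-0.6952, 0, 0.74704)  len=0.8751
  (v7,v0,v8) [-++] → (-0.6952, -0.6952, 0)–(-0.6952, -0.812017, 0)  len=0.1168
  (v7,v8,v2) [-++] → (-0.6952, -0.812017, 0)–(-0.6952, -0.6952, 0.21558)  len=0.2452

Chained into 1 loop(s):
  loop 1: 8 segments, perimeter = 3.8646
Total perimeter = 3.865


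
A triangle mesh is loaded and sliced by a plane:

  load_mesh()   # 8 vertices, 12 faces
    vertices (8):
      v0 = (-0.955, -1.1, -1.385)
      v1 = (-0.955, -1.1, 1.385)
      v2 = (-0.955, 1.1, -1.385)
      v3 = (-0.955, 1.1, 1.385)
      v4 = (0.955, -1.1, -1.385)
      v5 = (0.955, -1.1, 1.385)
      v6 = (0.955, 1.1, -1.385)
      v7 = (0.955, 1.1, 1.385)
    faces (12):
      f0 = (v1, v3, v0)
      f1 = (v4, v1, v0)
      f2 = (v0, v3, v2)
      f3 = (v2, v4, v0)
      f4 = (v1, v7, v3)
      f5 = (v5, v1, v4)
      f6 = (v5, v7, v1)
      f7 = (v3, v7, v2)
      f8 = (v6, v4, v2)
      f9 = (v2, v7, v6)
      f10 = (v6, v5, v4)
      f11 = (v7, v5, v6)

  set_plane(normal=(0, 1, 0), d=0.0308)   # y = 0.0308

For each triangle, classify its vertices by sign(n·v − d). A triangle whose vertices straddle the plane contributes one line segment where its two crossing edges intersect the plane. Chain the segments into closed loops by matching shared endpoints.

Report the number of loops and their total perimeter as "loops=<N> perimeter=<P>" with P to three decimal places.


loops=1 perimeter=9.360

Straddling triangles (8 of 12):
  (v1,v3,v0) [-+-] → (-0.955, 0.0308, 1.385)–(-0.955, 0.0308, 0.03878)  len=1.3462
  (v0,v3,v2) [-++] → (-0.955, 0.0308, 0.03878)–(-0.955, 0.0308, -1.385)  len=1.4238
  (v2,v4,v0) [+--] → (-0.02674, 0.0308, -1.385)–(-0.955, 0.0308, -1.385)  len=0.9283
  (v1,v7,v3) [-++] → (0.02674, 0.0308, 1.385)–(-0.955, 0.0308, 1.385)  len=0.9817
  (v5,v7,v1) [-+-] → (0.955, 0.0308, 1.385)–(0.02674, 0.0308, 1.385)  len=0.9283
  (v6,v4,v2) [+-+] → (0.955, 0.0308, -1.385)–(-0.02674, 0.0308, -1.385)  len=0.9817
  (v6,v5,v4) [+--] → (0.955, 0.0308, -0.03878)–(0.955, 0.0308, -1.385)  len=1.3462
  (v7,v5,v6) [+-+] → (0.955, 0.0308, 1.385)–(0.955, 0.0308, -0.03878)  len=1.4238

Chained into 1 loop(s):
  loop 1: 8 segments, perimeter = 9.3600
Total perimeter = 9.360


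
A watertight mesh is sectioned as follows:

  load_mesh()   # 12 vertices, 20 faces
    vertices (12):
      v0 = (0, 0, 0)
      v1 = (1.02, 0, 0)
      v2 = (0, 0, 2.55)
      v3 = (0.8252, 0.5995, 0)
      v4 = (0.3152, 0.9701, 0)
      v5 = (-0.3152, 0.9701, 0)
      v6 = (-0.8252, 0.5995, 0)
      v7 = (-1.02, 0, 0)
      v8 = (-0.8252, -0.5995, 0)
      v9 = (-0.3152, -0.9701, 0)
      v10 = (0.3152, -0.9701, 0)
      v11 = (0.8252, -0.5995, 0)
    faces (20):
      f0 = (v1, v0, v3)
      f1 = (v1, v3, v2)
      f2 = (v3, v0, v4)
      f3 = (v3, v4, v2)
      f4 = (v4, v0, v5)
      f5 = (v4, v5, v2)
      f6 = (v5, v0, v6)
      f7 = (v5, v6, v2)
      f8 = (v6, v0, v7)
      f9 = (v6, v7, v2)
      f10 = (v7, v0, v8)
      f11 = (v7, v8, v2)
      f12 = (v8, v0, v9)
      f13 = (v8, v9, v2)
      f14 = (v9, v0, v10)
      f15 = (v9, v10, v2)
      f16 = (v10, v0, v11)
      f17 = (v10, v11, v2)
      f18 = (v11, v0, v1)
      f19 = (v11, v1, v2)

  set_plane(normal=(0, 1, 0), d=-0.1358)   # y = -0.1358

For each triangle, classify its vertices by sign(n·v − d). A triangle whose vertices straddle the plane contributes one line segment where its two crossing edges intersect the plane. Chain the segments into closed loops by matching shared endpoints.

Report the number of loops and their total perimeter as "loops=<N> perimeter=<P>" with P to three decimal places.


loops=1 perimeter=6.814

Straddling triangles (10 of 20):
  (v7,v0,v8) [++-] → (-0.186926, -0.1358, 0)–(-0.975873, -0.1358, 0)  len=0.7889
  (v7,v8,v2) [+-+] → (-0.975873, -0.1358, 0)–(-0.186926, -0.1358, 1.97237)  len=2.1243
  (v8,v0,v9) [-+-] → (-0.186926, -0.1358, 0)–(-0.0441235, -0.1358, 0)  len=0.1428
  (v8,v9,v2) [--+] → (-0.0441235, -0.1358, 2.19304)–(-0.186926, -0.1358, 1.97237)  len=0.2628
  (v9,v0,v10) [-+-] → (-0.0441235, -0.1358, 0)–(0.0441235, -0.1358, 0)  len=0.0882
  (v9,v10,v2) [--+] → (0.0441235, -0.1358, 2.19304)–(-0.0441235, -0.1358, 2.19304)  len=0.0882
  (v10,v0,v11) [-+-] → (0.0441235, -0.1358, 0)–(0.186926, -0.1358, 0)  len=0.1428
  (v10,v11,v2) [--+] → (0.186926, -0.1358, 1.97237)–(0.0441235, -0.1358, 2.19304)  len=0.2628
  (v11,v0,v1) [-++] → (0.186926, -0.1358, 0)–(0.975873, -0.1358, 0)  len=0.7889
  (v11,v1,v2) [-++] → (0.975873, -0.1358, 0)–(0.186926, -0.1358, 1.97237)  len=2.1243

Chained into 1 loop(s):
  loop 1: 10 segments, perimeter = 6.8143
Total perimeter = 6.814


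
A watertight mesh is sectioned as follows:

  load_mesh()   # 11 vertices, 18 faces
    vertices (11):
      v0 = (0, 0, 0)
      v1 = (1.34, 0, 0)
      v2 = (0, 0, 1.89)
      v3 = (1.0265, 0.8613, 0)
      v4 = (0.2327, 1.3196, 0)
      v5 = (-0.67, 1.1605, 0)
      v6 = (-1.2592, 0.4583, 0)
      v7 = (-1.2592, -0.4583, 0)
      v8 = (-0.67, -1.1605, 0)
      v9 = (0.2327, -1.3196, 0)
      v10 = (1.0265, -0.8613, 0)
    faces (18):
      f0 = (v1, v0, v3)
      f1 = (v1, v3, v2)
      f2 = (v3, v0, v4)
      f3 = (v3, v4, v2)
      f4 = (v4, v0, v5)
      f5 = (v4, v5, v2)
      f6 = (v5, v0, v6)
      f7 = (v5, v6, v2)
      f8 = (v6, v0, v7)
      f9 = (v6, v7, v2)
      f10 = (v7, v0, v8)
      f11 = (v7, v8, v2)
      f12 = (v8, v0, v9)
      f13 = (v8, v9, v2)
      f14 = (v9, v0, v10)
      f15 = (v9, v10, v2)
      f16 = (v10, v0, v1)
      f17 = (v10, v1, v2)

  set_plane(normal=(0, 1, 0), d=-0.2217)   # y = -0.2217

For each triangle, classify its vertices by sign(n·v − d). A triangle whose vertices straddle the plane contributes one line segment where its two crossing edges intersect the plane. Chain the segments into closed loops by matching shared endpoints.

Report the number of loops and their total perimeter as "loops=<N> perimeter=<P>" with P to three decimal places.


Straddling triangles (10 of 18):
  (v6,v0,v7) [++-] → (-0.609131, -0.2217, 0)–(-1.2592, -0.2217, 0)  len=0.6501
  (v6,v7,v2) [+-+] → (-1.2592, -0.2217, 0)–(-0.609131, -0.2217, 0.975723)  len=1.1724
  (v7,v0,v8) [-+-] → (-0.609131, -0.2217, 0)–(-0.127996, -0.2217, 0)  len=0.4811
  (v7,v8,v2) [--+] → (-0.127996, -0.2217, 1.52894)–(-0.609131, -0.2217, 0.975723)  len=0.7332
  (v8,v0,v9) [-+-] → (-0.127996, -0.2217, 0)–(0.0390949, -0.2217, 0)  len=0.1671
  (v8,v9,v2) [--+] → (0.0390949, -0.2217, 1.57247)–(-0.127996, -0.2217, 1.52894)  len=0.1727
  (v9,v0,v10) [-+-] → (0.0390949, -0.2217, 0)–(0.264223, -0.2217, 0)  len=0.2251
  (v9,v10,v2) [--+] → (0.264223, -0.2217, 1.40351)–(0.0390949, -0.2217, 1.57247)  len=0.2815
  (v10,v0,v1) [-++] → (0.264223, -0.2217, 0)–(1.2593, -0.2217, 0)  len=0.9951
  (v10,v1,v2) [-++] → (1.2593, -0.2217, 0)–(0.264223, -0.2217, 1.40351)  len=1.7205

Chained into 1 loop(s):
  loop 1: 10 segments, perimeter = 6.5987
Total perimeter = 6.599

loops=1 perimeter=6.599


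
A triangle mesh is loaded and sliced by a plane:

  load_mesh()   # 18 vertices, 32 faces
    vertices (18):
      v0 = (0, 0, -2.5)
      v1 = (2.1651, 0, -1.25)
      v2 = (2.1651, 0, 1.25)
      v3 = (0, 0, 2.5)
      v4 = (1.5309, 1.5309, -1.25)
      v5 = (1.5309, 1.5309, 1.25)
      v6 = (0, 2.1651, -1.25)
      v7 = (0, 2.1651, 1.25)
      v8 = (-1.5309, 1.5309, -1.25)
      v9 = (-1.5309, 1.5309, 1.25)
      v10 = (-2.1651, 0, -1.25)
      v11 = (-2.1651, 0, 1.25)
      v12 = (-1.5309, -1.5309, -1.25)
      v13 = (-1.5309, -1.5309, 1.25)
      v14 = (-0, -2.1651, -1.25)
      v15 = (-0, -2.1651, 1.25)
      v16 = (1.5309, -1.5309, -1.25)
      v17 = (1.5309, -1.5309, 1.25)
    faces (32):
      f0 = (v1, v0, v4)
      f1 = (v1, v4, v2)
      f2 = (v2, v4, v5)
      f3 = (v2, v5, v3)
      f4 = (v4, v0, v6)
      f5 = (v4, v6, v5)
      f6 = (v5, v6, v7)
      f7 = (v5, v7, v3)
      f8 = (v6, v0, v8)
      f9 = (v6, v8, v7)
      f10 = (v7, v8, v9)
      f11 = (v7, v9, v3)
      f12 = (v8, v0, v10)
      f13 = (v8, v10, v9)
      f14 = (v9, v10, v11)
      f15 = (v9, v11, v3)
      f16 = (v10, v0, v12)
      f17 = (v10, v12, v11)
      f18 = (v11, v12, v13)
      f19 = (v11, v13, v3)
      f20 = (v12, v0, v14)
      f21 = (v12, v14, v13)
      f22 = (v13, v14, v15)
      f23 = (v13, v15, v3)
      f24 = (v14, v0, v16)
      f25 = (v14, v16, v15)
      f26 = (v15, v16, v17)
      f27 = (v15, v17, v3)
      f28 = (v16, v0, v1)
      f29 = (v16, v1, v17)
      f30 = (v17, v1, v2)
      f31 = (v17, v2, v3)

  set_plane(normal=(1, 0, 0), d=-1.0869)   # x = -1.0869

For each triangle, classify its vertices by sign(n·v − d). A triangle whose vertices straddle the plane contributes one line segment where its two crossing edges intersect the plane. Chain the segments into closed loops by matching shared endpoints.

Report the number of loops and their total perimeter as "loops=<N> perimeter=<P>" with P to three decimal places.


loops=1 perimeter=12.371

Straddling triangles (12 of 32):
  (v6,v0,v8) [++-] → (-1.0869, 1.0869, -1.61253)–(-1.0869, 1.71483, -1.25)  len=0.7251
  (v6,v8,v7) [+-+] → (-1.0869, 1.71483, -1.25)–(-1.0869, 1.71483, -0.524936)  len=0.7251
  (v7,v8,v9) [+--] → (-1.0869, 1.71483, -0.524936)–(-1.0869, 1.71483, 1.25)  len=1.7749
  (v7,v9,v3) [+-+] → (-1.0869, 1.71483, 1.25)–(-1.0869, 1.0869, 1.61253)  len=0.7251
  (v8,v0,v10) [-+-] → (-1.0869, 1.0869, -1.61253)–(-1.0869, 0, -1.87249)  len=1.1176
  (v9,v11,v3) [--+] → (-1.0869, 0, 1.87249)–(-1.0869, 1.0869, 1.61253)  len=1.1176
  (v10,v0,v12) [-+-] → (-1.0869, 0, -1.87249)–(-1.0869, -1.0869, -1.61253)  len=1.1176
  (v11,v13,v3) [--+] → (-1.0869, -1.0869, 1.61253)–(-1.0869, 0, 1.87249)  len=1.1176
  (v12,v0,v14) [-++] → (-1.0869, -1.0869, -1.61253)–(-1.0869, -1.71483, -1.25)  len=0.7251
  (v12,v14,v13) [-+-] → (-1.0869, -1.71483, -1.25)–(-1.0869, -1.71483, 0.524936)  len=1.7749
  (v13,v14,v15) [-++] → (-1.0869, -1.71483, 0.524936)–(-1.0869, -1.71483, 1.25)  len=0.7251
  (v13,v15,v3) [-++] → (-1.0869, -1.71483, 1.25)–(-1.0869, -1.0869, 1.61253)  len=0.7251

Chained into 1 loop(s):
  loop 1: 12 segments, perimeter = 12.3705
Total perimeter = 12.371


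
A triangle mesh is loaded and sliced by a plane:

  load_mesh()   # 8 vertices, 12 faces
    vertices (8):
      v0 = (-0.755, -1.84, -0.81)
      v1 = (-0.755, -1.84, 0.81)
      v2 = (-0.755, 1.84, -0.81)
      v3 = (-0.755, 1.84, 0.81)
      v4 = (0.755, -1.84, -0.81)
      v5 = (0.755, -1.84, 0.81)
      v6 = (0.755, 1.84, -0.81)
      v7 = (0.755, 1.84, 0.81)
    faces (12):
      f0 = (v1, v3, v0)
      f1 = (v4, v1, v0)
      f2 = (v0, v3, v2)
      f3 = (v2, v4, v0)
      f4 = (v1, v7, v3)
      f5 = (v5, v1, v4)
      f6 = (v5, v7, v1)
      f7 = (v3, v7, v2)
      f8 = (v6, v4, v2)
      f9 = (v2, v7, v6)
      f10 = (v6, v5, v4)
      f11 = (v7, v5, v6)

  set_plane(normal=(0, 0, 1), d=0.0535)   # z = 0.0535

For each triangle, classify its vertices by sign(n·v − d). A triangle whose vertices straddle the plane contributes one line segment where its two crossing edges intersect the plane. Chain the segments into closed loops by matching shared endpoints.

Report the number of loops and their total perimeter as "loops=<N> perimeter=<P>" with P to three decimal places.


Straddling triangles (8 of 12):
  (v1,v3,v0) [++-] → (-0.755, 0.121531, 0.0535)–(-0.755, -1.84, 0.0535)  len=1.9615
  (v4,v1,v0) [-+-] → (-0.0498673, -1.84, 0.0535)–(-0.755, -1.84, 0.0535)  len=0.7051
  (v0,v3,v2) [-+-] → (-0.755, 0.121531, 0.0535)–(-0.755, 1.84, 0.0535)  len=1.7185
  (v5,v1,v4) [++-] → (-0.0498673, -1.84, 0.0535)–(0.755, -1.84, 0.0535)  len=0.8049
  (v3,v7,v2) [++-] → (0.0498673, 1.84, 0.0535)–(-0.755, 1.84, 0.0535)  len=0.8049
  (v2,v7,v6) [-+-] → (0.0498673, 1.84, 0.0535)–(0.755, 1.84, 0.0535)  len=0.7051
  (v6,v5,v4) [-+-] → (0.755, -0.121531, 0.0535)–(0.755, -1.84, 0.0535)  len=1.7185
  (v7,v5,v6) [++-] → (0.755, -0.121531, 0.0535)–(0.755, 1.84, 0.0535)  len=1.9615

Chained into 1 loop(s):
  loop 1: 8 segments, perimeter = 10.3800
Total perimeter = 10.380

loops=1 perimeter=10.380


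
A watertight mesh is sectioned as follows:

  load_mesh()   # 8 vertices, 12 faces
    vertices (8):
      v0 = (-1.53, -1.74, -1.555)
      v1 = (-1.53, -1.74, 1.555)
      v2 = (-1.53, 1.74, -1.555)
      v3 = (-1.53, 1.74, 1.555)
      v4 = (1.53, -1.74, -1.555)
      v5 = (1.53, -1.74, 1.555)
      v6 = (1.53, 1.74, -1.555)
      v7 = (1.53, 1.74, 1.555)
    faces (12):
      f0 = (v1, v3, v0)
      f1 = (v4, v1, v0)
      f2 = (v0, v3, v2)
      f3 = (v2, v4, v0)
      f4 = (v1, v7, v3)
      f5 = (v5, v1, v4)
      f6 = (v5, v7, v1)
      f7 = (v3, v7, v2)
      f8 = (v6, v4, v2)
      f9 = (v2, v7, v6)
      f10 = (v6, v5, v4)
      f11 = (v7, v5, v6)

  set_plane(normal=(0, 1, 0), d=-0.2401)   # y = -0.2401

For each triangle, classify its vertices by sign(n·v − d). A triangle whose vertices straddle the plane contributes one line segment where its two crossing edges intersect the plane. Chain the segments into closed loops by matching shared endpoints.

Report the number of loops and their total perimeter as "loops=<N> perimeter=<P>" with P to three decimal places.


loops=1 perimeter=12.340

Straddling triangles (8 of 12):
  (v1,v3,v0) [-+-] → (-1.53, -0.2401, 1.555)–(-1.53, -0.2401, -0.214572)  len=1.7696
  (v0,v3,v2) [-++] → (-1.53, -0.2401, -0.214572)–(-1.53, -0.2401, -1.555)  len=1.3404
  (v2,v4,v0) [+--] → (0.211122, -0.2401, -1.555)–(-1.53, -0.2401, -1.555)  len=1.7411
  (v1,v7,v3) [-++] → (-0.211122, -0.2401, 1.555)–(-1.53, -0.2401, 1.555)  len=1.3189
  (v5,v7,v1) [-+-] → (1.53, -0.2401, 1.555)–(-0.211122, -0.2401, 1.555)  len=1.7411
  (v6,v4,v2) [+-+] → (1.53, -0.2401, -1.555)–(0.211122, -0.2401, -1.555)  len=1.3189
  (v6,v5,v4) [+--] → (1.53, -0.2401, 0.214572)–(1.53, -0.2401, -1.555)  len=1.7696
  (v7,v5,v6) [+-+] → (1.53, -0.2401, 1.555)–(1.53, -0.2401, 0.214572)  len=1.3404

Chained into 1 loop(s):
  loop 1: 8 segments, perimeter = 12.3400
Total perimeter = 12.340


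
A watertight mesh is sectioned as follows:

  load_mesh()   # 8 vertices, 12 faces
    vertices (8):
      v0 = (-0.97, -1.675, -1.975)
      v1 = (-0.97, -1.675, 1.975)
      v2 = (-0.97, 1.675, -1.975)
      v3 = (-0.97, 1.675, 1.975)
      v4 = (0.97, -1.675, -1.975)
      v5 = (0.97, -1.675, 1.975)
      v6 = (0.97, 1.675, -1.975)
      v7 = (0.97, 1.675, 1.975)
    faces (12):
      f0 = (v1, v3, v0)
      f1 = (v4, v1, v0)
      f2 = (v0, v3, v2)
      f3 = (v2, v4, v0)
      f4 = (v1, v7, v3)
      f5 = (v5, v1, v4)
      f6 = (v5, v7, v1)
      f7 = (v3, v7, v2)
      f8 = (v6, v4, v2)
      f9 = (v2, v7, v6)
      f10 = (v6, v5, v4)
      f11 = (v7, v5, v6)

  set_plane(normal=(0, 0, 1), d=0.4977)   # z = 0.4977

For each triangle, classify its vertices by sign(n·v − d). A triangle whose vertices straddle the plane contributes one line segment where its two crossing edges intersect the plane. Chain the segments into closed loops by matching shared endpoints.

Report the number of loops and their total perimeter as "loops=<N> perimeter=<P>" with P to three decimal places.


Straddling triangles (8 of 12):
  (v1,v3,v0) [++-] → (-0.97, 0.4221, 0.4977)–(-0.97, -1.675, 0.4977)  len=2.0971
  (v4,v1,v0) [-+-] → (-0.24444, -1.675, 0.4977)–(-0.97, -1.675, 0.4977)  len=0.7256
  (v0,v3,v2) [-+-] → (-0.97, 0.4221, 0.4977)–(-0.97, 1.675, 0.4977)  len=1.2529
  (v5,v1,v4) [++-] → (-0.24444, -1.675, 0.4977)–(0.97, -1.675, 0.4977)  len=1.2144
  (v3,v7,v2) [++-] → (0.24444, 1.675, 0.4977)–(-0.97, 1.675, 0.4977)  len=1.2144
  (v2,v7,v6) [-+-] → (0.24444, 1.675, 0.4977)–(0.97, 1.675, 0.4977)  len=0.7256
  (v6,v5,v4) [-+-] → (0.97, -0.4221, 0.4977)–(0.97, -1.675, 0.4977)  len=1.2529
  (v7,v5,v6) [++-] → (0.97, -0.4221, 0.4977)–(0.97, 1.675, 0.4977)  len=2.0971

Chained into 1 loop(s):
  loop 1: 8 segments, perimeter = 10.5800
Total perimeter = 10.580

loops=1 perimeter=10.580


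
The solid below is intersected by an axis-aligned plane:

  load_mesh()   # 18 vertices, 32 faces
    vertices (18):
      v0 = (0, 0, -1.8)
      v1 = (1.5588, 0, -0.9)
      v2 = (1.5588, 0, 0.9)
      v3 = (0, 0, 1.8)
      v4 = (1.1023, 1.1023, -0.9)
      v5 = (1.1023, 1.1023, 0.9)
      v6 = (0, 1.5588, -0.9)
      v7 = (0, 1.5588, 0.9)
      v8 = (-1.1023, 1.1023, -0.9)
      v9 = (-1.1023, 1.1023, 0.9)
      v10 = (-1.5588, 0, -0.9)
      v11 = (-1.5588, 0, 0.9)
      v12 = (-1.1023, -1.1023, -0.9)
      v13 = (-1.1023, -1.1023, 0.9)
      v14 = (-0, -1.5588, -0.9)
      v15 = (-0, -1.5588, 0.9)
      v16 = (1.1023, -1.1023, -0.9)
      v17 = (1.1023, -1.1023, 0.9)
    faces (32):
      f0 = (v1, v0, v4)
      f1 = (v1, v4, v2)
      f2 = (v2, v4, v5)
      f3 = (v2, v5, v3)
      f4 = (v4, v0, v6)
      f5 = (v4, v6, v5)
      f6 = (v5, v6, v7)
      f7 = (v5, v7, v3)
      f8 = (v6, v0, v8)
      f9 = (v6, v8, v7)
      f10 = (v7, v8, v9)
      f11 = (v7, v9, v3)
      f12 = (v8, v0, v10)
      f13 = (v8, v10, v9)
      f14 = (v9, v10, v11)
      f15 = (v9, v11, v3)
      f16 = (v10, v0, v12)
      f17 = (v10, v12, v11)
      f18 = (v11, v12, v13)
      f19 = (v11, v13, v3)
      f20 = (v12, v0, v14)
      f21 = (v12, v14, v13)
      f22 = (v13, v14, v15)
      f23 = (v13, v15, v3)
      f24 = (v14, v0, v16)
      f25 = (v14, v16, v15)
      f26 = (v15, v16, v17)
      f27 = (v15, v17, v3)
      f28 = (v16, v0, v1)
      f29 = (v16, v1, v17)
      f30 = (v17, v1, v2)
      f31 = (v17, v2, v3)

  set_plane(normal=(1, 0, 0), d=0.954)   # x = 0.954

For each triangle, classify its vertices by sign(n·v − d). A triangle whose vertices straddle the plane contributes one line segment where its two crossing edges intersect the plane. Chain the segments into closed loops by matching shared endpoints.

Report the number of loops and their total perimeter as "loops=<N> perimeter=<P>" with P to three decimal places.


Straddling triangles (12 of 32):
  (v1,v0,v4) [+-+] → (0.954, 0, -1.24919)–(0.954, 0.954, -1.02108)  len=0.9809
  (v2,v5,v3) [++-] → (0.954, 0.954, 1.02108)–(0.954, 0, 1.24919)  len=0.9809
  (v4,v0,v6) [+--] → (0.954, 0.954, -1.02108)–(0.954, 1.16372, -0.9)  len=0.2422
  (v4,v6,v5) [+-+] → (0.954, 1.16372, -0.9)–(0.954, 1.16372, 0.657834)  len=1.5578
  (v5,v6,v7) [+--] → (0.954, 1.16372, 0.657834)–(0.954, 1.16372, 0.9)  len=0.2422
  (v5,v7,v3) [+--] → (0.954, 1.16372, 0.9)–(0.954, 0.954, 1.02108)  len=0.2422
  (v14,v0,v16) [--+] → (0.954, -0.954, -1.02108)–(0.954, -1.16372, -0.9)  len=0.2422
  (v14,v16,v15) [-+-] → (0.954, -1.16372, -0.9)–(0.954, -1.16372, -0.657834)  len=0.2422
  (v15,v16,v17) [-++] → (0.954, -1.16372, -0.657834)–(0.954, -1.16372, 0.9)  len=1.5578
  (v15,v17,v3) [-+-] → (0.954, -1.16372, 0.9)–(0.954, -0.954, 1.02108)  len=0.2422
  (v16,v0,v1) [+-+] → (0.954, -0.954, -1.02108)–(0.954, 0, -1.24919)  len=0.9809
  (v17,v2,v3) [++-] → (0.954, 0, 1.24919)–(0.954, -0.954, 1.02108)  len=0.9809

Chained into 1 loop(s):
  loop 1: 12 segments, perimeter = 8.4922
Total perimeter = 8.492

loops=1 perimeter=8.492


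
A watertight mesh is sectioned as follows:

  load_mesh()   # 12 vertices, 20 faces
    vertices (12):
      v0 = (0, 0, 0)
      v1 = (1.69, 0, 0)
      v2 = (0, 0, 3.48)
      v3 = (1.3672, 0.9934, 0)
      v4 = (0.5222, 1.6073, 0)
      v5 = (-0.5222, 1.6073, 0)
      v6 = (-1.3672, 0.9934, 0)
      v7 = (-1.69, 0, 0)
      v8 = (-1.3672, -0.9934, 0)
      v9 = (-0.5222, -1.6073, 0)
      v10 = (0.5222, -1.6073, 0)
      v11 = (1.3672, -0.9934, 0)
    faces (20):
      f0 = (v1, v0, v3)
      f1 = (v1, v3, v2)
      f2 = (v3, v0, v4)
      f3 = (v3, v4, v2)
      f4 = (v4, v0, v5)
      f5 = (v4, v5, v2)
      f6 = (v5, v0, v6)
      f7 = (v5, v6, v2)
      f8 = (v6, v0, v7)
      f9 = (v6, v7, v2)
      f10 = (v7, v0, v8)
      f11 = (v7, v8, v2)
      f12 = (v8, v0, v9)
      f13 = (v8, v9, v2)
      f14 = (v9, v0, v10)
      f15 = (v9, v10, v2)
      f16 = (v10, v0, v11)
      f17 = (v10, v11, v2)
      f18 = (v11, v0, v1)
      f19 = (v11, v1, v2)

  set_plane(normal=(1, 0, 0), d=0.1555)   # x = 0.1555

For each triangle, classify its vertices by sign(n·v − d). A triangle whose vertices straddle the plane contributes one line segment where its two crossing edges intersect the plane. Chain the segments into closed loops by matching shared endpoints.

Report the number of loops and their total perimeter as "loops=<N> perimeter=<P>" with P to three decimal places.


loops=1 perimeter=10.345

Straddling triangles (12 of 20):
  (v1,v0,v3) [+-+] → (0.1555, 0, 0)–(0.1555, 0.112985, 0)  len=0.1130
  (v1,v3,v2) [++-] → (0.1555, 0.112985, 3.0842)–(0.1555, 0, 3.1598)  len=0.1359
  (v3,v0,v4) [+-+] → (0.1555, 0.112985, 0)–(0.1555, 0.47862, 0)  len=0.3656
  (v3,v4,v2) [++-] → (0.1555, 0.47862, 2.44373)–(0.1555, 0.112985, 3.0842)  len=0.7375
  (v4,v0,v5) [+--] → (0.1555, 0.47862, 0)–(0.1555, 1.6073, 0)  len=1.1287
  (v4,v5,v2) [+--] → (0.1555, 1.6073, 0)–(0.1555, 0.47862, 2.44373)  len=2.6918
  (v9,v0,v10) [--+] → (0.1555, -0.47862, 0)–(0.1555, -1.6073, 0)  len=1.1287
  (v9,v10,v2) [-+-] → (0.1555, -1.6073, 0)–(0.1555, -0.47862, 2.44373)  len=2.6918
  (v10,v0,v11) [+-+] → (0.1555, -0.47862, 0)–(0.1555, -0.112985, 0)  len=0.3656
  (v10,v11,v2) [++-] → (0.1555, -0.112985, 3.0842)–(0.1555, -0.47862, 2.44373)  len=0.7375
  (v11,v0,v1) [+-+] → (0.1555, -0.112985, 0)–(0.1555, 0, 0)  len=0.1130
  (v11,v1,v2) [++-] → (0.1555, 0, 3.1598)–(0.1555, -0.112985, 3.0842)  len=0.1359

Chained into 1 loop(s):
  loop 1: 12 segments, perimeter = 10.3450
Total perimeter = 10.345


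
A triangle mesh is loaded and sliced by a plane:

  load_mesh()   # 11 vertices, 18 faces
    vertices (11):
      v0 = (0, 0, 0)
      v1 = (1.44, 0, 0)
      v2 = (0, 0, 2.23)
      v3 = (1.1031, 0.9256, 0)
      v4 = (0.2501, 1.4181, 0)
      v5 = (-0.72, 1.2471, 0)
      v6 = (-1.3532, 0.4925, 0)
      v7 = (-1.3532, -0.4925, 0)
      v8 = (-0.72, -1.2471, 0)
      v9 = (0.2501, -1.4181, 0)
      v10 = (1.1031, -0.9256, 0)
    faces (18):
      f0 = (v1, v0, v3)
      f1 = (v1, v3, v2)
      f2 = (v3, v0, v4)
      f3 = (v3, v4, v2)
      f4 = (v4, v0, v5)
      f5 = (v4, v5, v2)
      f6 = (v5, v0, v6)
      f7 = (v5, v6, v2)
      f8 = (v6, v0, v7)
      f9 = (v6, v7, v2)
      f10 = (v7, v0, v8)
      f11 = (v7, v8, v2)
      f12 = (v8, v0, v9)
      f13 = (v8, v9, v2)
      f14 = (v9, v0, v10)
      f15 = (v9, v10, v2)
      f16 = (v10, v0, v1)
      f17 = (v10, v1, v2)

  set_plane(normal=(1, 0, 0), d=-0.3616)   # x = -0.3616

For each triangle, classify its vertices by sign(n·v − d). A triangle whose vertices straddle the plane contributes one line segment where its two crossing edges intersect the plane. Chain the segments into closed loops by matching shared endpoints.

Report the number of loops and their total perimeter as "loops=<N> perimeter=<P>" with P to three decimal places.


loops=1 perimeter=6.933

Straddling triangles (10 of 18):
  (v4,v0,v5) [++-] → (-0.3616, 0.626321, 0)–(-0.3616, 1.31028, 0)  len=0.6840
  (v4,v5,v2) [+-+] → (-0.3616, 1.31028, 0)–(-0.3616, 0.626321, 1.11004)  len=1.3038
  (v5,v0,v6) [-+-] → (-0.3616, 0.626321, 0)–(-0.3616, 0.131605, 0)  len=0.4947
  (v5,v6,v2) [--+] → (-0.3616, 0.131605, 1.6341)–(-0.3616, 0.626321, 1.11004)  len=0.7207
  (v6,v0,v7) [-+-] → (-0.3616, 0.131605, 0)–(-0.3616, -0.131605, 0)  len=0.2632
  (v6,v7,v2) [--+] → (-0.3616, -0.131605, 1.6341)–(-0.3616, 0.131605, 1.6341)  len=0.2632
  (v7,v0,v8) [-+-] → (-0.3616, -0.131605, 0)–(-0.3616, -0.626321, 0)  len=0.4947
  (v7,v8,v2) [--+] → (-0.3616, -0.626321, 1.11004)–(-0.3616, -0.131605, 1.6341)  len=0.7207
  (v8,v0,v9) [-++] → (-0.3616, -0.626321, 0)–(-0.3616, -1.31028, 0)  len=0.6840
  (v8,v9,v2) [-++] → (-0.3616, -1.31028, 0)–(-0.3616, -0.626321, 1.11004)  len=1.3038

Chained into 1 loop(s):
  loop 1: 10 segments, perimeter = 6.9328
Total perimeter = 6.933


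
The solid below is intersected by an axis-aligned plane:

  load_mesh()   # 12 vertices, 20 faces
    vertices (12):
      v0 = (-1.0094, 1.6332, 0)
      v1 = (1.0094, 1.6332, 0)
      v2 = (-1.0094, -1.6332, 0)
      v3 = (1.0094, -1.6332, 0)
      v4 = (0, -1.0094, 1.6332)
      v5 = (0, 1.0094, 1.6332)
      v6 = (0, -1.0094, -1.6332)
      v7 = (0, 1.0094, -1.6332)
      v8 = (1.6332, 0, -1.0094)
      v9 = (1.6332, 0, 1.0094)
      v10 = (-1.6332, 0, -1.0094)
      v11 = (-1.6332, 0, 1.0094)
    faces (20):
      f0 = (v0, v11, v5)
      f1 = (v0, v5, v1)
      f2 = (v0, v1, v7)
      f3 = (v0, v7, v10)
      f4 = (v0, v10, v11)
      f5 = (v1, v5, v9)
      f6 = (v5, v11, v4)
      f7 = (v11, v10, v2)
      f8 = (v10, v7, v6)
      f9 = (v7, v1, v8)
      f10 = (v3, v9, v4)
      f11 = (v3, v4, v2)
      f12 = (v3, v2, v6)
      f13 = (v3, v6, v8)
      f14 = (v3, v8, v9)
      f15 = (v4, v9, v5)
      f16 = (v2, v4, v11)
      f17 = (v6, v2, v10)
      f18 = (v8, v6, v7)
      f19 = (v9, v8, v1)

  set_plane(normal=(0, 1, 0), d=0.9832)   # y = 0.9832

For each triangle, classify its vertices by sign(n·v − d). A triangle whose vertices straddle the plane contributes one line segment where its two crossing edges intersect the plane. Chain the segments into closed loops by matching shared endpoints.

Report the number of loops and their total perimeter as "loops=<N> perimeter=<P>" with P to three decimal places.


Straddling triangles (10 of 20):
  (v0,v11,v5) [+-+] → (-1.25767, 0.9832, 0.401733)–(-0.0423914, 0.9832, 1.61701)  len=1.7187
  (v0,v7,v10) [++-] → (-0.0423914, 0.9832, -1.61701)–(-1.25767, 0.9832, -0.401733)  len=1.7187
  (v0,v10,v11) [+--] → (-1.25767, 0.9832, -0.401733)–(-1.25767, 0.9832, 0.401733)  len=0.8035
  (v1,v5,v9) [++-] → (0.0423914, 0.9832, 1.61701)–(1.25767, 0.9832, 0.401733)  len=1.7187
  (v5,v11,v4) [+--] → (-0.0423914, 0.9832, 1.61701)–(0, 0.9832, 1.6332)  len=0.0454
  (v10,v7,v6) [-+-] → (-0.0423914, 0.9832, -1.61701)–(0, 0.9832, -1.6332)  len=0.0454
  (v7,v1,v8) [++-] → (1.25767, 0.9832, -0.401733)–(0.0423914, 0.9832, -1.61701)  len=1.7187
  (v4,v9,v5) [--+] → (0.0423914, 0.9832, 1.61701)–(0, 0.9832, 1.6332)  len=0.0454
  (v8,v6,v7) [--+] → (0, 0.9832, -1.6332)–(0.0423914, 0.9832, -1.61701)  len=0.0454
  (v9,v8,v1) [--+] → (1.25767, 0.9832, -0.401733)–(1.25767, 0.9832, 0.401733)  len=0.8035

Chained into 1 loop(s):
  loop 1: 10 segments, perimeter = 8.6631
Total perimeter = 8.663

loops=1 perimeter=8.663
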